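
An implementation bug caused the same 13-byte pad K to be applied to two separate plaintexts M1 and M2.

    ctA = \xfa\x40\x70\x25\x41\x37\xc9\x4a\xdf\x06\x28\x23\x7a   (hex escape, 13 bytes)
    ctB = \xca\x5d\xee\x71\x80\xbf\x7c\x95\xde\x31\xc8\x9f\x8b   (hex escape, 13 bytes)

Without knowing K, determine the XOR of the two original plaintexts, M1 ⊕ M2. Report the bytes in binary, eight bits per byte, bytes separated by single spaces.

ctA ⊕ ctB = (M1 ⊕ K) ⊕ (M2 ⊕ K) = M1 ⊕ M2 — the shared key cancels under XOR.
byte 0: fa xor ca = 30
byte 1: 40 xor 5d = 1d
byte 2: 70 xor ee = 9e
byte 3: 25 xor 71 = 54
byte 4: 41 xor 80 = c1
byte 5: 37 xor bf = 88
byte 6: c9 xor 7c = b5
byte 7: 4a xor 95 = df
byte 8: df xor de = 01
byte 9: 06 xor 31 = 37
byte 10: 28 xor c8 = e0
byte 11: 23 xor 9f = bc
byte 12: 7a xor 8b = f1

00110000 00011101 10011110 01010100 11000001 10001000 10110101 11011111 00000001 00110111 11100000 10111100 11110001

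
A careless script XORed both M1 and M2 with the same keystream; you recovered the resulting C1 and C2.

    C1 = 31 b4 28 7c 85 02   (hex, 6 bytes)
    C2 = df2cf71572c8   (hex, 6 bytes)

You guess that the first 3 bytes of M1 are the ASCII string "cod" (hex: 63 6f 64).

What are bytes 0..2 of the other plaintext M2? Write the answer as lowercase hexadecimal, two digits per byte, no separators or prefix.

First, C1 ⊕ C2 = (M1 ⊕ K) ⊕ (M2 ⊕ K) = M1 ⊕ M2, so the key drops out. Then M2 = (M1 ⊕ M2) ⊕ M1 over the first 3 bytes.
byte 0: (31 xor df) xor 63 = ee xor 63 = 8d
byte 1: (b4 xor 2c) xor 6f = 98 xor 6f = f7
byte 2: (28 xor f7) xor 64 = df xor 64 = bb

8df7bb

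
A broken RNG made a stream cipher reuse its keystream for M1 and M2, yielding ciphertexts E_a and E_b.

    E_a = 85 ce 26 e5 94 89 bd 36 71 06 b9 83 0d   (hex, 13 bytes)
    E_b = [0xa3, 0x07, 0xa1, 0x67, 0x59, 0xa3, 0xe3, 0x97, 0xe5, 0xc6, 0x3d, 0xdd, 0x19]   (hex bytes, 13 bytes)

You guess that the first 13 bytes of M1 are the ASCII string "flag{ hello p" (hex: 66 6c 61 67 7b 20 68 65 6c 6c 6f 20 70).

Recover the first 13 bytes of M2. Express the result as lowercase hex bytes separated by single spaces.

First, E_a ⊕ E_b = (M1 ⊕ K) ⊕ (M2 ⊕ K) = M1 ⊕ M2, so the key drops out. Then M2 = (M1 ⊕ M2) ⊕ M1 over the first 13 bytes.
byte 0: (85 XOR a3) XOR 66 = 26 XOR 66 = 40
byte 1: (ce XOR 07) XOR 6c = c9 XOR 6c = a5
byte 2: (26 XOR a1) XOR 61 = 87 XOR 61 = e6
byte 3: (e5 XOR 67) XOR 67 = 82 XOR 67 = e5
byte 4: (94 XOR 59) XOR 7b = cd XOR 7b = b6
byte 5: (89 XOR a3) XOR 20 = 2a XOR 20 = 0a
byte 6: (bd XOR e3) XOR 68 = 5e XOR 68 = 36
byte 7: (36 XOR 97) XOR 65 = a1 XOR 65 = c4
byte 8: (71 XOR e5) XOR 6c = 94 XOR 6c = f8
byte 9: (06 XOR c6) XOR 6c = c0 XOR 6c = ac
byte 10: (b9 XOR 3d) XOR 6f = 84 XOR 6f = eb
byte 11: (83 XOR dd) XOR 20 = 5e XOR 20 = 7e
byte 12: (0d XOR 19) XOR 70 = 14 XOR 70 = 64

40 a5 e6 e5 b6 0a 36 c4 f8 ac eb 7e 64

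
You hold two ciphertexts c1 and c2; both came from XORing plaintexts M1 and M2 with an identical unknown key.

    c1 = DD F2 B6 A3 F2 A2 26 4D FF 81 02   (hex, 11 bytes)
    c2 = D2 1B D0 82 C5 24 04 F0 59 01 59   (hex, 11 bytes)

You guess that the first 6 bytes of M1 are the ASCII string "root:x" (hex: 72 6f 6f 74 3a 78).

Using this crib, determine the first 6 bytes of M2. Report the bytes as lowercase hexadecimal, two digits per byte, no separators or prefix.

First, c1 ⊕ c2 = (M1 ⊕ K) ⊕ (M2 ⊕ K) = M1 ⊕ M2, so the key drops out. Then M2 = (M1 ⊕ M2) ⊕ M1 over the first 6 bytes.
byte 0: (dd ⊕ d2) ⊕ 72 = 0f ⊕ 72 = 7d
byte 1: (f2 ⊕ 1b) ⊕ 6f = e9 ⊕ 6f = 86
byte 2: (b6 ⊕ d0) ⊕ 6f = 66 ⊕ 6f = 09
byte 3: (a3 ⊕ 82) ⊕ 74 = 21 ⊕ 74 = 55
byte 4: (f2 ⊕ c5) ⊕ 3a = 37 ⊕ 3a = 0d
byte 5: (a2 ⊕ 24) ⊕ 78 = 86 ⊕ 78 = fe

7d8609550dfe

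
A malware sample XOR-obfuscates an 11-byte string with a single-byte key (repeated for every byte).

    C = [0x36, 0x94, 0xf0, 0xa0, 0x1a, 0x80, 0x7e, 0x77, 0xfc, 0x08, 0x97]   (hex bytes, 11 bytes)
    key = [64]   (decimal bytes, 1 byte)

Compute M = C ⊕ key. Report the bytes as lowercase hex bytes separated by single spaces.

The 1-byte key repeats, so the effective keystream is 40 40 40 40 40 40 40 40 40 40 40.
byte 0: 36 ^ 40 = 76
byte 1: 94 ^ 40 = d4
byte 2: f0 ^ 40 = b0
byte 3: a0 ^ 40 = e0
byte 4: 1a ^ 40 = 5a
byte 5: 80 ^ 40 = c0
byte 6: 7e ^ 40 = 3e
byte 7: 77 ^ 40 = 37
byte 8: fc ^ 40 = bc
byte 9: 08 ^ 40 = 48
byte 10: 97 ^ 40 = d7

76 d4 b0 e0 5a c0 3e 37 bc 48 d7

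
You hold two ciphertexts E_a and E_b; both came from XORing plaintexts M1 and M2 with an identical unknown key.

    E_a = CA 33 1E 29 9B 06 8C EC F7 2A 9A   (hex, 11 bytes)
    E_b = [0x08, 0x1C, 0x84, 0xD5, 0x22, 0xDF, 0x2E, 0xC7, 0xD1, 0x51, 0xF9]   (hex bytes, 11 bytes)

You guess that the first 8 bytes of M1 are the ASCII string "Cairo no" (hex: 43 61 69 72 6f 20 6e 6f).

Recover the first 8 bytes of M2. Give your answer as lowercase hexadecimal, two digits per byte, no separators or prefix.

814ef38ed6f9cc44

First, E_a ⊕ E_b = (M1 ⊕ K) ⊕ (M2 ⊕ K) = M1 ⊕ M2, so the key drops out. Then M2 = (M1 ⊕ M2) ⊕ M1 over the first 8 bytes.
byte 0: (ca ⊕ 08) ⊕ 43 = c2 ⊕ 43 = 81
byte 1: (33 ⊕ 1c) ⊕ 61 = 2f ⊕ 61 = 4e
byte 2: (1e ⊕ 84) ⊕ 69 = 9a ⊕ 69 = f3
byte 3: (29 ⊕ d5) ⊕ 72 = fc ⊕ 72 = 8e
byte 4: (9b ⊕ 22) ⊕ 6f = b9 ⊕ 6f = d6
byte 5: (06 ⊕ df) ⊕ 20 = d9 ⊕ 20 = f9
byte 6: (8c ⊕ 2e) ⊕ 6e = a2 ⊕ 6e = cc
byte 7: (ec ⊕ c7) ⊕ 6f = 2b ⊕ 6f = 44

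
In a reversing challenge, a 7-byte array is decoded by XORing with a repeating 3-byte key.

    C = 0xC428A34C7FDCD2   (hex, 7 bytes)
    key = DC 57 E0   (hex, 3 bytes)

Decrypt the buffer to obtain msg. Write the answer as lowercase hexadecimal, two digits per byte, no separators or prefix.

187f4390283c0e

The 3-byte key repeats, so the effective keystream is dc 57 e0 dc 57 e0 dc.
byte 0: c4 ^ dc = 18
byte 1: 28 ^ 57 = 7f
byte 2: a3 ^ e0 = 43
byte 3: 4c ^ dc = 90
byte 4: 7f ^ 57 = 28
byte 5: dc ^ e0 = 3c
byte 6: d2 ^ dc = 0e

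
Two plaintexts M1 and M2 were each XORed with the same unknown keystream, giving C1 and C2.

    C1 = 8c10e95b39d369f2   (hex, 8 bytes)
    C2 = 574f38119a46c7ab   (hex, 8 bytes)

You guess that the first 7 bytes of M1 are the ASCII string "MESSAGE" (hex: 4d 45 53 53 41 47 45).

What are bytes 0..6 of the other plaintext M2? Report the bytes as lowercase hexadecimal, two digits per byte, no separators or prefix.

961a8219e2d2eb

First, C1 ⊕ C2 = (M1 ⊕ K) ⊕ (M2 ⊕ K) = M1 ⊕ M2, so the key drops out. Then M2 = (M1 ⊕ M2) ⊕ M1 over the first 7 bytes.
byte 0: (8c ^ 57) ^ 4d = db ^ 4d = 96
byte 1: (10 ^ 4f) ^ 45 = 5f ^ 45 = 1a
byte 2: (e9 ^ 38) ^ 53 = d1 ^ 53 = 82
byte 3: (5b ^ 11) ^ 53 = 4a ^ 53 = 19
byte 4: (39 ^ 9a) ^ 41 = a3 ^ 41 = e2
byte 5: (d3 ^ 46) ^ 47 = 95 ^ 47 = d2
byte 6: (69 ^ c7) ^ 45 = ae ^ 45 = eb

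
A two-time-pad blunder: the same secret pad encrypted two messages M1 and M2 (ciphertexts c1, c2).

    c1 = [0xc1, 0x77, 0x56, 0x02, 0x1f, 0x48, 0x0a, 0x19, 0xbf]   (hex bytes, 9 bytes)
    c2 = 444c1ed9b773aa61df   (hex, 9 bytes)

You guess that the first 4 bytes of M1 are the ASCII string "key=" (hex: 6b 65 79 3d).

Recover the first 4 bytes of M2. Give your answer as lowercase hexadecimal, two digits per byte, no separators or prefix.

ee5e31e6

First, c1 ⊕ c2 = (M1 ⊕ K) ⊕ (M2 ⊕ K) = M1 ⊕ M2, so the key drops out. Then M2 = (M1 ⊕ M2) ⊕ M1 over the first 4 bytes.
byte 0: (c1 ⊕ 44) ⊕ 6b = 85 ⊕ 6b = ee
byte 1: (77 ⊕ 4c) ⊕ 65 = 3b ⊕ 65 = 5e
byte 2: (56 ⊕ 1e) ⊕ 79 = 48 ⊕ 79 = 31
byte 3: (02 ⊕ d9) ⊕ 3d = db ⊕ 3d = e6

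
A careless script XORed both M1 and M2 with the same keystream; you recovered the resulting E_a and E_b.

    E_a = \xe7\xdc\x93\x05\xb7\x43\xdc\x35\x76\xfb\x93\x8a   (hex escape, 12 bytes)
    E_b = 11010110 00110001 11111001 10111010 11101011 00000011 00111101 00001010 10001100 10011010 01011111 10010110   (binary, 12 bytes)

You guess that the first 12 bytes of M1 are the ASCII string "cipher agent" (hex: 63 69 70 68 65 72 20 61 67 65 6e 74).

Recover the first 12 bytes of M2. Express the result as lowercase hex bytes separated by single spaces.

First, E_a ⊕ E_b = (M1 ⊕ K) ⊕ (M2 ⊕ K) = M1 ⊕ M2, so the key drops out. Then M2 = (M1 ⊕ M2) ⊕ M1 over the first 12 bytes.
byte 0: (e7 XOR d6) XOR 63 = 31 XOR 63 = 52
byte 1: (dc XOR 31) XOR 69 = ed XOR 69 = 84
byte 2: (93 XOR f9) XOR 70 = 6a XOR 70 = 1a
byte 3: (05 XOR ba) XOR 68 = bf XOR 68 = d7
byte 4: (b7 XOR eb) XOR 65 = 5c XOR 65 = 39
byte 5: (43 XOR 03) XOR 72 = 40 XOR 72 = 32
byte 6: (dc XOR 3d) XOR 20 = e1 XOR 20 = c1
byte 7: (35 XOR 0a) XOR 61 = 3f XOR 61 = 5e
byte 8: (76 XOR 8c) XOR 67 = fa XOR 67 = 9d
byte 9: (fb XOR 9a) XOR 65 = 61 XOR 65 = 04
byte 10: (93 XOR 5f) XOR 6e = cc XOR 6e = a2
byte 11: (8a XOR 96) XOR 74 = 1c XOR 74 = 68

52 84 1a d7 39 32 c1 5e 9d 04 a2 68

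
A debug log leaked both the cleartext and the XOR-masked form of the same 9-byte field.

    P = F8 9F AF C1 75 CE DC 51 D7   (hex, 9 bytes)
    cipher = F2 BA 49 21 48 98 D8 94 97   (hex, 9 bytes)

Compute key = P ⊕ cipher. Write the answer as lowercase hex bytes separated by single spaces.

Since cipher = P ⊕ key, XORing both sides with P gives key = P ⊕ cipher.
f8 XOR f2 = 0a
9f XOR ba = 25
af XOR 49 = e6
c1 XOR 21 = e0
75 XOR 48 = 3d
ce XOR 98 = 56
dc XOR d8 = 04
51 XOR 94 = c5
d7 XOR 97 = 40

0a 25 e6 e0 3d 56 04 c5 40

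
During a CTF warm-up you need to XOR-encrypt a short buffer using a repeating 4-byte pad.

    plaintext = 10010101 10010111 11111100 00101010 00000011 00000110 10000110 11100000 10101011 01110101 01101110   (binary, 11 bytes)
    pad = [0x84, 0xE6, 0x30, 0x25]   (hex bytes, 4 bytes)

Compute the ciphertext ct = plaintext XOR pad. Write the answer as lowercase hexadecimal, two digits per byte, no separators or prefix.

The 4-byte key repeats, so the effective keystream is 84 e6 30 25 84 e6 30 25 84 e6 30.
byte 0: 95 ^ 84 = 11
byte 1: 97 ^ e6 = 71
byte 2: fc ^ 30 = cc
byte 3: 2a ^ 25 = 0f
byte 4: 03 ^ 84 = 87
byte 5: 06 ^ e6 = e0
byte 6: 86 ^ 30 = b6
byte 7: e0 ^ 25 = c5
byte 8: ab ^ 84 = 2f
byte 9: 75 ^ e6 = 93
byte 10: 6e ^ 30 = 5e

1171cc0f87e0b6c52f935e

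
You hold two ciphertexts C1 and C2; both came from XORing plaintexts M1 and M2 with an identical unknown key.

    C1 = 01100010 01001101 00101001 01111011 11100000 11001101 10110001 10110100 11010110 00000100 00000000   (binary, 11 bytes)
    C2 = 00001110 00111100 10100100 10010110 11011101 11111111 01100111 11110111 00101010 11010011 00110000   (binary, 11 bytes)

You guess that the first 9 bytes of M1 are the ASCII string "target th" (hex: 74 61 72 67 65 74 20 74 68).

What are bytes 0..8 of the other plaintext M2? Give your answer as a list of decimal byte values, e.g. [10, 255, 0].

First, C1 ⊕ C2 = (M1 ⊕ K) ⊕ (M2 ⊕ K) = M1 ⊕ M2, so the key drops out. Then M2 = (M1 ⊕ M2) ⊕ M1 over the first 9 bytes.
byte 0: (62 ^ 0e) ^ 74 = 6c ^ 74 = 18
byte 1: (4d ^ 3c) ^ 61 = 71 ^ 61 = 10
byte 2: (29 ^ a4) ^ 72 = 8d ^ 72 = ff
byte 3: (7b ^ 96) ^ 67 = ed ^ 67 = 8a
byte 4: (e0 ^ dd) ^ 65 = 3d ^ 65 = 58
byte 5: (cd ^ ff) ^ 74 = 32 ^ 74 = 46
byte 6: (b1 ^ 67) ^ 20 = d6 ^ 20 = f6
byte 7: (b4 ^ f7) ^ 74 = 43 ^ 74 = 37
byte 8: (d6 ^ 2a) ^ 68 = fc ^ 68 = 94

[24, 16, 255, 138, 88, 70, 246, 55, 148]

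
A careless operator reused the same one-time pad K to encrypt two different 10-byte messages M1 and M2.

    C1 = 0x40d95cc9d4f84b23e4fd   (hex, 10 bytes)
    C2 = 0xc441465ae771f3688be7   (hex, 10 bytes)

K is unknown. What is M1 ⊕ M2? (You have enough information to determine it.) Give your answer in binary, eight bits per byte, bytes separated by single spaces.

10000100 10011000 00011010 10010011 00110011 10001001 10111000 01001011 01101111 00011010

C1 ⊕ C2 = (M1 ⊕ K) ⊕ (M2 ⊕ K) = M1 ⊕ M2 — the shared key cancels under XOR.
byte 0: 40 XOR c4 = 84
byte 1: d9 XOR 41 = 98
byte 2: 5c XOR 46 = 1a
byte 3: c9 XOR 5a = 93
byte 4: d4 XOR e7 = 33
byte 5: f8 XOR 71 = 89
byte 6: 4b XOR f3 = b8
byte 7: 23 XOR 68 = 4b
byte 8: e4 XOR 8b = 6f
byte 9: fd XOR e7 = 1a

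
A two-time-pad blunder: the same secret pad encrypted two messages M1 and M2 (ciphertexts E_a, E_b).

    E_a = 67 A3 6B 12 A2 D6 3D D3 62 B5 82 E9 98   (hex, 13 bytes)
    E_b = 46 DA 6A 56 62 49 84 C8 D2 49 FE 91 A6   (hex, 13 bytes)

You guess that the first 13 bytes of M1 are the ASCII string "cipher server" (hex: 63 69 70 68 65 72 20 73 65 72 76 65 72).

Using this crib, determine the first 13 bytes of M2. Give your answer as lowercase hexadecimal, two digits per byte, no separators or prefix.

4210712ca5ed9968d58e0a1d4c

First, E_a ⊕ E_b = (M1 ⊕ K) ⊕ (M2 ⊕ K) = M1 ⊕ M2, so the key drops out. Then M2 = (M1 ⊕ M2) ⊕ M1 over the first 13 bytes.
byte 0: (67 XOR 46) XOR 63 = 21 XOR 63 = 42
byte 1: (a3 XOR da) XOR 69 = 79 XOR 69 = 10
byte 2: (6b XOR 6a) XOR 70 = 01 XOR 70 = 71
byte 3: (12 XOR 56) XOR 68 = 44 XOR 68 = 2c
byte 4: (a2 XOR 62) XOR 65 = c0 XOR 65 = a5
byte 5: (d6 XOR 49) XOR 72 = 9f XOR 72 = ed
byte 6: (3d XOR 84) XOR 20 = b9 XOR 20 = 99
byte 7: (d3 XOR c8) XOR 73 = 1b XOR 73 = 68
byte 8: (62 XOR d2) XOR 65 = b0 XOR 65 = d5
byte 9: (b5 XOR 49) XOR 72 = fc XOR 72 = 8e
byte 10: (82 XOR fe) XOR 76 = 7c XOR 76 = 0a
byte 11: (e9 XOR 91) XOR 65 = 78 XOR 65 = 1d
byte 12: (98 XOR a6) XOR 72 = 3e XOR 72 = 4c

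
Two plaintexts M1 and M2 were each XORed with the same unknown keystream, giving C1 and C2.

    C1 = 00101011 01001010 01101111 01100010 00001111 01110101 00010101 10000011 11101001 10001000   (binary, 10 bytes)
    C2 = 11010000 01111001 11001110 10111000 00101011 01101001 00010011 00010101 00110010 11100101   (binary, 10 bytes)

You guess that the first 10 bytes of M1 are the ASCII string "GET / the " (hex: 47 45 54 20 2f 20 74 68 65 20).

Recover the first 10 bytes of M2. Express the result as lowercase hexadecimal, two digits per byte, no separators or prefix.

First, C1 ⊕ C2 = (M1 ⊕ K) ⊕ (M2 ⊕ K) = M1 ⊕ M2, so the key drops out. Then M2 = (M1 ⊕ M2) ⊕ M1 over the first 10 bytes.
byte 0: (2b ^ d0) ^ 47 = fb ^ 47 = bc
byte 1: (4a ^ 79) ^ 45 = 33 ^ 45 = 76
byte 2: (6f ^ ce) ^ 54 = a1 ^ 54 = f5
byte 3: (62 ^ b8) ^ 20 = da ^ 20 = fa
byte 4: (0f ^ 2b) ^ 2f = 24 ^ 2f = 0b
byte 5: (75 ^ 69) ^ 20 = 1c ^ 20 = 3c
byte 6: (15 ^ 13) ^ 74 = 06 ^ 74 = 72
byte 7: (83 ^ 15) ^ 68 = 96 ^ 68 = fe
byte 8: (e9 ^ 32) ^ 65 = db ^ 65 = be
byte 9: (88 ^ e5) ^ 20 = 6d ^ 20 = 4d

bc76f5fa0b3c72febe4d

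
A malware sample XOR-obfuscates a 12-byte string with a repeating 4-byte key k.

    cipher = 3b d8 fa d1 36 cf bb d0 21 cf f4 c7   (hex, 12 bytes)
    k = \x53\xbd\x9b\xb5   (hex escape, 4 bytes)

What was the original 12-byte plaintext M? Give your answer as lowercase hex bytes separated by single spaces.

The 4-byte key repeats, so the effective keystream is 53 bd 9b b5 53 bd 9b b5 53 bd 9b b5.
byte 0: 3b xor 53 = 68
byte 1: d8 xor bd = 65
byte 2: fa xor 9b = 61
byte 3: d1 xor b5 = 64
byte 4: 36 xor 53 = 65
byte 5: cf xor bd = 72
byte 6: bb xor 9b = 20
byte 7: d0 xor b5 = 65
byte 8: 21 xor 53 = 72
byte 9: cf xor bd = 72
byte 10: f4 xor 9b = 6f
byte 11: c7 xor b5 = 72

68 65 61 64 65 72 20 65 72 72 6f 72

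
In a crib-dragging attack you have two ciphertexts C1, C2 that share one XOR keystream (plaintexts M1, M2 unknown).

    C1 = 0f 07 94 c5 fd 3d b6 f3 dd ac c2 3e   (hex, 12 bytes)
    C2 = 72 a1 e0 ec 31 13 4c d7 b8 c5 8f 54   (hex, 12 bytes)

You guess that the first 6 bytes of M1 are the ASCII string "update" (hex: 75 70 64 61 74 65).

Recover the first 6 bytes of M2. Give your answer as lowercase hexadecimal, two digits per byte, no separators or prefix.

08d61048b84b

First, C1 ⊕ C2 = (M1 ⊕ K) ⊕ (M2 ⊕ K) = M1 ⊕ M2, so the key drops out. Then M2 = (M1 ⊕ M2) ⊕ M1 over the first 6 bytes.
byte 0: (0f XOR 72) XOR 75 = 7d XOR 75 = 08
byte 1: (07 XOR a1) XOR 70 = a6 XOR 70 = d6
byte 2: (94 XOR e0) XOR 64 = 74 XOR 64 = 10
byte 3: (c5 XOR ec) XOR 61 = 29 XOR 61 = 48
byte 4: (fd XOR 31) XOR 74 = cc XOR 74 = b8
byte 5: (3d XOR 13) XOR 65 = 2e XOR 65 = 4b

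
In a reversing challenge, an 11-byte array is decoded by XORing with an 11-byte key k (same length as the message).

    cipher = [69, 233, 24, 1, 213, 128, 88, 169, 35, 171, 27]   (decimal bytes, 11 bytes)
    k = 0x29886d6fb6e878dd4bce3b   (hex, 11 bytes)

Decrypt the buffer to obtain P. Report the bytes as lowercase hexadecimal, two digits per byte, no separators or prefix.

XOR is its own inverse, so applying the key byte-wise gives the result directly.
byte 0: 45 xor 29 = 6c
byte 1: e9 xor 88 = 61
byte 2: 18 xor 6d = 75
byte 3: 01 xor 6f = 6e
byte 4: d5 xor b6 = 63
byte 5: 80 xor e8 = 68
byte 6: 58 xor 78 = 20
byte 7: a9 xor dd = 74
byte 8: 23 xor 4b = 68
byte 9: ab xor ce = 65
byte 10: 1b xor 3b = 20

6c61756e63682074686520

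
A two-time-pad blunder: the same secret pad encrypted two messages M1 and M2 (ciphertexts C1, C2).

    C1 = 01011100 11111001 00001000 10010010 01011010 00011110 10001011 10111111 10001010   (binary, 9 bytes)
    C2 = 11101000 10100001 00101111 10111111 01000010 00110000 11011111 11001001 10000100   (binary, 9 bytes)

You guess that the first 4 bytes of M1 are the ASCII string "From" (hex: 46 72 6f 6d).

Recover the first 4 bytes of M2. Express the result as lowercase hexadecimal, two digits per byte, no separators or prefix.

First, C1 ⊕ C2 = (M1 ⊕ K) ⊕ (M2 ⊕ K) = M1 ⊕ M2, so the key drops out. Then M2 = (M1 ⊕ M2) ⊕ M1 over the first 4 bytes.
byte 0: (5c XOR e8) XOR 46 = b4 XOR 46 = f2
byte 1: (f9 XOR a1) XOR 72 = 58 XOR 72 = 2a
byte 2: (08 XOR 2f) XOR 6f = 27 XOR 6f = 48
byte 3: (92 XOR bf) XOR 6d = 2d XOR 6d = 40

f22a4840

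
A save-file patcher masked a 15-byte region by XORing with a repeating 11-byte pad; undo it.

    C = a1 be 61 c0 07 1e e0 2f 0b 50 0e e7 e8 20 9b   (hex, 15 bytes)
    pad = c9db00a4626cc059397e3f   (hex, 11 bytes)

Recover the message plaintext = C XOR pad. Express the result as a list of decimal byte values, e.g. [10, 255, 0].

[104, 101, 97, 100, 101, 114, 32, 118, 50, 46, 49, 46, 51, 32, 63]

The 11-byte key repeats, so the effective keystream is c9 db 00 a4 62 6c c0 59 39 7e 3f c9 db 00 a4.
byte 0: 10100001 XOR 11001001 = 01101000
byte 1: 10111110 XOR 11011011 = 01100101
byte 2: 01100001 XOR 00000000 = 01100001
byte 3: 11000000 XOR 10100100 = 01100100
byte 4: 00000111 XOR 01100010 = 01100101
byte 5: 00011110 XOR 01101100 = 01110010
byte 6: 11100000 XOR 11000000 = 00100000
byte 7: 00101111 XOR 01011001 = 01110110
byte 8: 00001011 XOR 00111001 = 00110010
byte 9: 01010000 XOR 01111110 = 00101110
byte 10: 00001110 XOR 00111111 = 00110001
byte 11: 11100111 XOR 11001001 = 00101110
byte 12: 11101000 XOR 11011011 = 00110011
byte 13: 00100000 XOR 00000000 = 00100000
byte 14: 10011011 XOR 10100100 = 00111111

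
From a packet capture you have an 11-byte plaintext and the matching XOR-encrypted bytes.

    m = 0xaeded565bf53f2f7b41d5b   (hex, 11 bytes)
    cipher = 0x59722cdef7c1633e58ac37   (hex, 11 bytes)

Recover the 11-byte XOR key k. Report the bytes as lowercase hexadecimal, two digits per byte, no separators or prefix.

Since cipher = m ⊕ k, XORing both sides with m gives k = m ⊕ cipher.
ae XOR 59 = f7
de XOR 72 = ac
d5 XOR 2c = f9
65 XOR de = bb
bf XOR f7 = 48
53 XOR c1 = 92
f2 XOR 63 = 91
f7 XOR 3e = c9
b4 XOR 58 = ec
1d XOR ac = b1
5b XOR 37 = 6c

f7acf9bb489291c9ecb16c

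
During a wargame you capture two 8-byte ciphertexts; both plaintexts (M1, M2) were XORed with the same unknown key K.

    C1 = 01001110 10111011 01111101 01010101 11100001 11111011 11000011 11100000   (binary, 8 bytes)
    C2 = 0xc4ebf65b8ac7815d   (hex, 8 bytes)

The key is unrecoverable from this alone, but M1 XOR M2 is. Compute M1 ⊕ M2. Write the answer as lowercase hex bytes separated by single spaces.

C1 ⊕ C2 = (M1 ⊕ K) ⊕ (M2 ⊕ K) = M1 ⊕ M2 — the shared key cancels under XOR.
byte 0: 01001110 xor 11000100 = 10001010
byte 1: 10111011 xor 11101011 = 01010000
byte 2: 01111101 xor 11110110 = 10001011
byte 3: 01010101 xor 01011011 = 00001110
byte 4: 11100001 xor 10001010 = 01101011
byte 5: 11111011 xor 11000111 = 00111100
byte 6: 11000011 xor 10000001 = 01000010
byte 7: 11100000 xor 01011101 = 10111101

8a 50 8b 0e 6b 3c 42 bd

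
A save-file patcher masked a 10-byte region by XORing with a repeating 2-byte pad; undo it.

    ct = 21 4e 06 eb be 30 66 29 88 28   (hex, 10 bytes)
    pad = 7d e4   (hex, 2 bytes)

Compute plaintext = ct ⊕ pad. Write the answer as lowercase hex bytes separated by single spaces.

5c aa 7b 0f c3 d4 1b cd f5 cc

The 2-byte key repeats, so the effective keystream is 7d e4 7d e4 7d e4 7d e4 7d e4.
byte 0: 21 ⊕ 7d = 5c
byte 1: 4e ⊕ e4 = aa
byte 2: 06 ⊕ 7d = 7b
byte 3: eb ⊕ e4 = 0f
byte 4: be ⊕ 7d = c3
byte 5: 30 ⊕ e4 = d4
byte 6: 66 ⊕ 7d = 1b
byte 7: 29 ⊕ e4 = cd
byte 8: 88 ⊕ 7d = f5
byte 9: 28 ⊕ e4 = cc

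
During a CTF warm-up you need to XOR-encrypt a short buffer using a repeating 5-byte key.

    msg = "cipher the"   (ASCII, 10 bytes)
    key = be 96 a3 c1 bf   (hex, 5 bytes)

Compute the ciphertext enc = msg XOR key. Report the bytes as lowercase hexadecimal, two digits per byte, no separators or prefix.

The 5-byte key repeats, so the effective keystream is be 96 a3 c1 bf be 96 a3 c1 bf.
byte 0: 63 ^ be = dd
byte 1: 69 ^ 96 = ff
byte 2: 70 ^ a3 = d3
byte 3: 68 ^ c1 = a9
byte 4: 65 ^ bf = da
byte 5: 72 ^ be = cc
byte 6: 20 ^ 96 = b6
byte 7: 74 ^ a3 = d7
byte 8: 68 ^ c1 = a9
byte 9: 65 ^ bf = da

ddffd3a9daccb6d7a9da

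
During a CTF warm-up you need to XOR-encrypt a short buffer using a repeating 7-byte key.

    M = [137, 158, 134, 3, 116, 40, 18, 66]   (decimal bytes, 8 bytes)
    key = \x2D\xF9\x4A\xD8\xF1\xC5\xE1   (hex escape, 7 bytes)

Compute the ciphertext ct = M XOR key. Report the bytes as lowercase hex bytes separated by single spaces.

The 7-byte key repeats, so the effective keystream is 2d f9 4a d8 f1 c5 e1 2d.
byte 0: 89 ⊕ 2d = a4
byte 1: 9e ⊕ f9 = 67
byte 2: 86 ⊕ 4a = cc
byte 3: 03 ⊕ d8 = db
byte 4: 74 ⊕ f1 = 85
byte 5: 28 ⊕ c5 = ed
byte 6: 12 ⊕ e1 = f3
byte 7: 42 ⊕ 2d = 6f

a4 67 cc db 85 ed f3 6f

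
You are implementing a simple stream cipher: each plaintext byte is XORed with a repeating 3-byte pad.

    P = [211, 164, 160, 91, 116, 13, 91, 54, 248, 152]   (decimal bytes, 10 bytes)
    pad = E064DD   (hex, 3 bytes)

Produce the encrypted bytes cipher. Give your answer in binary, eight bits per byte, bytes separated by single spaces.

00110011 11000000 01111101 10111011 00010000 11010000 10111011 01010010 00100101 01111000

The 3-byte key repeats, so the effective keystream is e0 64 dd e0 64 dd e0 64 dd e0.
byte 0: 211 xor 224 =  51
byte 1: 164 xor 100 = 192
byte 2: 160 xor 221 = 125
byte 3:  91 xor 224 = 187
byte 4: 116 xor 100 =  16
byte 5:  13 xor 221 = 208
byte 6:  91 xor 224 = 187
byte 7:  54 xor 100 =  82
byte 8: 248 xor 221 =  37
byte 9: 152 xor 224 = 120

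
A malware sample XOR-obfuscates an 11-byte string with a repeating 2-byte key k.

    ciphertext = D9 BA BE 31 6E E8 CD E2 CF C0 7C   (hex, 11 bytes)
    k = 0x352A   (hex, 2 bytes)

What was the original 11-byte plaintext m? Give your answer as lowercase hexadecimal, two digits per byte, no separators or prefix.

The 2-byte key repeats, so the effective keystream is 35 2a 35 2a 35 2a 35 2a 35 2a 35.
byte 0: 11011001 ⊕ 00110101 = 11101100
byte 1: 10111010 ⊕ 00101010 = 10010000
byte 2: 10111110 ⊕ 00110101 = 10001011
byte 3: 00110001 ⊕ 00101010 = 00011011
byte 4: 01101110 ⊕ 00110101 = 01011011
byte 5: 11101000 ⊕ 00101010 = 11000010
byte 6: 11001101 ⊕ 00110101 = 11111000
byte 7: 11100010 ⊕ 00101010 = 11001000
byte 8: 11001111 ⊕ 00110101 = 11111010
byte 9: 11000000 ⊕ 00101010 = 11101010
byte 10: 01111100 ⊕ 00110101 = 01001001

ec908b1b5bc2f8c8faea49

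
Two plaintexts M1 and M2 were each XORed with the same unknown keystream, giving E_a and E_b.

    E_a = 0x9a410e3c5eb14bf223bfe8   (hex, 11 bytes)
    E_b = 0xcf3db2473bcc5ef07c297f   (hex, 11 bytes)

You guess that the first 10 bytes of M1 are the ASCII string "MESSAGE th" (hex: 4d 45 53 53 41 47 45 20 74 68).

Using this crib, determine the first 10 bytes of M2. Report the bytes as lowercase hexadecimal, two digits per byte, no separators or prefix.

First, E_a ⊕ E_b = (M1 ⊕ K) ⊕ (M2 ⊕ K) = M1 ⊕ M2, so the key drops out. Then M2 = (M1 ⊕ M2) ⊕ M1 over the first 10 bytes.
byte 0: (9a ⊕ cf) ⊕ 4d = 55 ⊕ 4d = 18
byte 1: (41 ⊕ 3d) ⊕ 45 = 7c ⊕ 45 = 39
byte 2: (0e ⊕ b2) ⊕ 53 = bc ⊕ 53 = ef
byte 3: (3c ⊕ 47) ⊕ 53 = 7b ⊕ 53 = 28
byte 4: (5e ⊕ 3b) ⊕ 41 = 65 ⊕ 41 = 24
byte 5: (b1 ⊕ cc) ⊕ 47 = 7d ⊕ 47 = 3a
byte 6: (4b ⊕ 5e) ⊕ 45 = 15 ⊕ 45 = 50
byte 7: (f2 ⊕ f0) ⊕ 20 = 02 ⊕ 20 = 22
byte 8: (23 ⊕ 7c) ⊕ 74 = 5f ⊕ 74 = 2b
byte 9: (bf ⊕ 29) ⊕ 68 = 96 ⊕ 68 = fe

1839ef28243a50222bfe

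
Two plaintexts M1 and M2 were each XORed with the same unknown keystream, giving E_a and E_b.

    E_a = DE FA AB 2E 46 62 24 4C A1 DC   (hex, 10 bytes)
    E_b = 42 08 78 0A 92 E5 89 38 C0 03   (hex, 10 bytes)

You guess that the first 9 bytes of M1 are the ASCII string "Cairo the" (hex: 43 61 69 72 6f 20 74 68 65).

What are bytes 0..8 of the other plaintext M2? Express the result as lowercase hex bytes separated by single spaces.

First, E_a ⊕ E_b = (M1 ⊕ K) ⊕ (M2 ⊕ K) = M1 ⊕ M2, so the key drops out. Then M2 = (M1 ⊕ M2) ⊕ M1 over the first 9 bytes.
byte 0: (de xor 42) xor 43 = 9c xor 43 = df
byte 1: (fa xor 08) xor 61 = f2 xor 61 = 93
byte 2: (ab xor 78) xor 69 = d3 xor 69 = ba
byte 3: (2e xor 0a) xor 72 = 24 xor 72 = 56
byte 4: (46 xor 92) xor 6f = d4 xor 6f = bb
byte 5: (62 xor e5) xor 20 = 87 xor 20 = a7
byte 6: (24 xor 89) xor 74 = ad xor 74 = d9
byte 7: (4c xor 38) xor 68 = 74 xor 68 = 1c
byte 8: (a1 xor c0) xor 65 = 61 xor 65 = 04

df 93 ba 56 bb a7 d9 1c 04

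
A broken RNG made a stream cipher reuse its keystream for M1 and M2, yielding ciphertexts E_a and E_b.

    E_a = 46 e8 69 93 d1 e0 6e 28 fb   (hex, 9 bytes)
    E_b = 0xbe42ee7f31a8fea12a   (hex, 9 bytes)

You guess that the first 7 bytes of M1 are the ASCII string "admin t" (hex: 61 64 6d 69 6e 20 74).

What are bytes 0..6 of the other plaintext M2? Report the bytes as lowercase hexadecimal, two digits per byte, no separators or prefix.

First, E_a ⊕ E_b = (M1 ⊕ K) ⊕ (M2 ⊕ K) = M1 ⊕ M2, so the key drops out. Then M2 = (M1 ⊕ M2) ⊕ M1 over the first 7 bytes.
byte 0: (46 ^ be) ^ 61 = f8 ^ 61 = 99
byte 1: (e8 ^ 42) ^ 64 = aa ^ 64 = ce
byte 2: (69 ^ ee) ^ 6d = 87 ^ 6d = ea
byte 3: (93 ^ 7f) ^ 69 = ec ^ 69 = 85
byte 4: (d1 ^ 31) ^ 6e = e0 ^ 6e = 8e
byte 5: (e0 ^ a8) ^ 20 = 48 ^ 20 = 68
byte 6: (6e ^ fe) ^ 74 = 90 ^ 74 = e4

99ceea858e68e4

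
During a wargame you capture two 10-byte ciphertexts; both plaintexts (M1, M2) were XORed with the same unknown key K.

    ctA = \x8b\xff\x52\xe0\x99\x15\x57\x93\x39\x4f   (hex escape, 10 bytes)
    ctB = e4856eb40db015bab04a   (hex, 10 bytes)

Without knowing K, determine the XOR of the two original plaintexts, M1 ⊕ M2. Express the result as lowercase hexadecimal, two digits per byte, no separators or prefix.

6f7a3c5494a542298905

ctA ⊕ ctB = (M1 ⊕ K) ⊕ (M2 ⊕ K) = M1 ⊕ M2 — the shared key cancels under XOR.
8b XOR e4 = 6f
ff XOR 85 = 7a
52 XOR 6e = 3c
e0 XOR b4 = 54
99 XOR 0d = 94
15 XOR b0 = a5
57 XOR 15 = 42
93 XOR ba = 29
39 XOR b0 = 89
4f XOR 4a = 05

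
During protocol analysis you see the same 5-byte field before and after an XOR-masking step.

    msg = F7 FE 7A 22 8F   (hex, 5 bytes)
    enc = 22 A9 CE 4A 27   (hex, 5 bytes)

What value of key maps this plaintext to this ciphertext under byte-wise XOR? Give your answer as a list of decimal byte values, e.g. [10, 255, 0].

Since enc = msg ⊕ key, XORing both sides with msg gives key = msg ⊕ enc.
f7 xor 22 = d5
fe xor a9 = 57
7a xor ce = b4
22 xor 4a = 68
8f xor 27 = a8

[213, 87, 180, 104, 168]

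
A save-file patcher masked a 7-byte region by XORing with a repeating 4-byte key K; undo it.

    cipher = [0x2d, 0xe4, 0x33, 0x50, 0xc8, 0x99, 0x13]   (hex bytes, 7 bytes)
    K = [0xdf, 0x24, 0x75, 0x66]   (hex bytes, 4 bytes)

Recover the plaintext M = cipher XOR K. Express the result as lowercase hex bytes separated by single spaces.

f2 c0 46 36 17 bd 66

The 4-byte key repeats, so the effective keystream is df 24 75 66 df 24 75.
byte 0: 2d ⊕ df = f2
byte 1: e4 ⊕ 24 = c0
byte 2: 33 ⊕ 75 = 46
byte 3: 50 ⊕ 66 = 36
byte 4: c8 ⊕ df = 17
byte 5: 99 ⊕ 24 = bd
byte 6: 13 ⊕ 75 = 66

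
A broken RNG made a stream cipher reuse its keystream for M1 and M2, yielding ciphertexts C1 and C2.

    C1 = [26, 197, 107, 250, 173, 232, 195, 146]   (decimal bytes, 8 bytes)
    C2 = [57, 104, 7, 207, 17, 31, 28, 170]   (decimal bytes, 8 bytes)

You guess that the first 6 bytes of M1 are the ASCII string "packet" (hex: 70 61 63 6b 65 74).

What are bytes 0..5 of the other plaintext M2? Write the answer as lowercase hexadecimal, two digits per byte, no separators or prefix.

First, C1 ⊕ C2 = (M1 ⊕ K) ⊕ (M2 ⊕ K) = M1 ⊕ M2, so the key drops out. Then M2 = (M1 ⊕ M2) ⊕ M1 over the first 6 bytes.
byte 0: (1a xor 39) xor 70 = 23 xor 70 = 53
byte 1: (c5 xor 68) xor 61 = ad xor 61 = cc
byte 2: (6b xor 07) xor 63 = 6c xor 63 = 0f
byte 3: (fa xor cf) xor 6b = 35 xor 6b = 5e
byte 4: (ad xor 11) xor 65 = bc xor 65 = d9
byte 5: (e8 xor 1f) xor 74 = f7 xor 74 = 83

53cc0f5ed983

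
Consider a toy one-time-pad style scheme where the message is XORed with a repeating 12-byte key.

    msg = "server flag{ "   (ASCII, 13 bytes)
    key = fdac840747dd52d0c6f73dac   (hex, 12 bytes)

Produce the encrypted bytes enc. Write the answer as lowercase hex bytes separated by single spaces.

The 12-byte key repeats, so the effective keystream is fd ac 84 07 47 dd 52 d0 c6 f7 3d ac fd.
byte 0: 01110011 xor 11111101 = 10001110
byte 1: 01100101 xor 10101100 = 11001001
byte 2: 01110010 xor 10000100 = 11110110
byte 3: 01110110 xor 00000111 = 01110001
byte 4: 01100101 xor 01000111 = 00100010
byte 5: 01110010 xor 11011101 = 10101111
byte 6: 00100000 xor 01010010 = 01110010
byte 7: 01100110 xor 11010000 = 10110110
byte 8: 01101100 xor 11000110 = 10101010
byte 9: 01100001 xor 11110111 = 10010110
byte 10: 01100111 xor 00111101 = 01011010
byte 11: 01111011 xor 10101100 = 11010111
byte 12: 00100000 xor 11111101 = 11011101

8e c9 f6 71 22 af 72 b6 aa 96 5a d7 dd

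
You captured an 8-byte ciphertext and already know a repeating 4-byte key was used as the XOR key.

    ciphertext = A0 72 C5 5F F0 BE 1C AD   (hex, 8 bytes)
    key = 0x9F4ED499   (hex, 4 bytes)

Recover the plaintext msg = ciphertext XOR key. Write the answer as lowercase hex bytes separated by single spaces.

3f 3c 11 c6 6f f0 c8 34

The 4-byte key repeats, so the effective keystream is 9f 4e d4 99 9f 4e d4 99.
byte 0: a0 ^ 9f = 3f
byte 1: 72 ^ 4e = 3c
byte 2: c5 ^ d4 = 11
byte 3: 5f ^ 99 = c6
byte 4: f0 ^ 9f = 6f
byte 5: be ^ 4e = f0
byte 6: 1c ^ d4 = c8
byte 7: ad ^ 99 = 34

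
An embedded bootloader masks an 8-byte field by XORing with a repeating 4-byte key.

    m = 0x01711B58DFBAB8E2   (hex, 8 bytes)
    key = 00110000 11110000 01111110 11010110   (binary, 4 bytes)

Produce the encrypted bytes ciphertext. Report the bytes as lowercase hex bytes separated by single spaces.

31 81 65 8e ef 4a c6 34

The 4-byte key repeats, so the effective keystream is 30 f0 7e d6 30 f0 7e d6.
byte 0:   1 XOR  48 =  49
byte 1: 113 XOR 240 = 129
byte 2:  27 XOR 126 = 101
byte 3:  88 XOR 214 = 142
byte 4: 223 XOR  48 = 239
byte 5: 186 XOR 240 =  74
byte 6: 184 XOR 126 = 198
byte 7: 226 XOR 214 =  52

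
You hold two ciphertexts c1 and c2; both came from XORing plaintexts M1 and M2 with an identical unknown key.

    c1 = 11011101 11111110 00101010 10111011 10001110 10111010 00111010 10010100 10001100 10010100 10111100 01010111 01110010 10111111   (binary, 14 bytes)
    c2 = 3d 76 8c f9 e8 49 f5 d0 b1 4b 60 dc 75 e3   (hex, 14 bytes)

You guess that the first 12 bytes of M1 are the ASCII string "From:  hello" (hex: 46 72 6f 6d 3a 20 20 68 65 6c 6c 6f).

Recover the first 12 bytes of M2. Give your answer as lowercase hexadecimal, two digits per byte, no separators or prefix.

First, c1 ⊕ c2 = (M1 ⊕ K) ⊕ (M2 ⊕ K) = M1 ⊕ M2, so the key drops out. Then M2 = (M1 ⊕ M2) ⊕ M1 over the first 12 bytes.
byte 0: (dd xor 3d) xor 46 = e0 xor 46 = a6
byte 1: (fe xor 76) xor 72 = 88 xor 72 = fa
byte 2: (2a xor 8c) xor 6f = a6 xor 6f = c9
byte 3: (bb xor f9) xor 6d = 42 xor 6d = 2f
byte 4: (8e xor e8) xor 3a = 66 xor 3a = 5c
byte 5: (ba xor 49) xor 20 = f3 xor 20 = d3
byte 6: (3a xor f5) xor 20 = cf xor 20 = ef
byte 7: (94 xor d0) xor 68 = 44 xor 68 = 2c
byte 8: (8c xor b1) xor 65 = 3d xor 65 = 58
byte 9: (94 xor 4b) xor 6c = df xor 6c = b3
byte 10: (bc xor 60) xor 6c = dc xor 6c = b0
byte 11: (57 xor dc) xor 6f = 8b xor 6f = e4

a6fac92f5cd3ef2c58b3b0e4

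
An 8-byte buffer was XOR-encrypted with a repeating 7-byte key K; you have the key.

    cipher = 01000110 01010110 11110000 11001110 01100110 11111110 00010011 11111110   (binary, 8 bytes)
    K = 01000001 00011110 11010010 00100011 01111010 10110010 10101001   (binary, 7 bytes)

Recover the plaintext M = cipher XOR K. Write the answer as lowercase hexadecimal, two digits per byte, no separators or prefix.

The 7-byte key repeats, so the effective keystream is 41 1e d2 23 7a b2 a9 41.
byte 0: 46 XOR 41 = 07
byte 1: 56 XOR 1e = 48
byte 2: f0 XOR d2 = 22
byte 3: ce XOR 23 = ed
byte 4: 66 XOR 7a = 1c
byte 5: fe XOR b2 = 4c
byte 6: 13 XOR a9 = ba
byte 7: fe XOR 41 = bf

074822ed1c4cbabf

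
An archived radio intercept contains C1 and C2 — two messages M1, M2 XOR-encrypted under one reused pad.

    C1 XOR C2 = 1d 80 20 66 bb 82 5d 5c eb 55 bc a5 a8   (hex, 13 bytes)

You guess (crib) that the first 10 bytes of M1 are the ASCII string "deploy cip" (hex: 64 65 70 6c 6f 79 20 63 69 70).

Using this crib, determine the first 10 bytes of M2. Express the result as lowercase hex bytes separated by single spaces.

79 e5 50 0a d4 fb 7d 3f 82 25

Since C1 ⊕ C2 = M1 ⊕ M2, XORing with the guessed M1 bytes yields the corresponding M2 bytes: M2 = (C1 ⊕ C2) ⊕ M1.
byte 0:  29 XOR 100 = 121
byte 1: 128 XOR 101 = 229
byte 2:  32 XOR 112 =  80
byte 3: 102 XOR 108 =  10
byte 4: 187 XOR 111 = 212
byte 5: 130 XOR 121 = 251
byte 6:  93 XOR  32 = 125
byte 7:  92 XOR  99 =  63
byte 8: 235 XOR 105 = 130
byte 9:  85 XOR 112 =  37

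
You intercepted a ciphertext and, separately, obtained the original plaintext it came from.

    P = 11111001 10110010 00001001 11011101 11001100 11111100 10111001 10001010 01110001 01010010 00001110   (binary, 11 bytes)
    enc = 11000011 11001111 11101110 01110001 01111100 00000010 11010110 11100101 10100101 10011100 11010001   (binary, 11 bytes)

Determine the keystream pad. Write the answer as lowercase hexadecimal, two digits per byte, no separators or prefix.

Since enc = P ⊕ pad, XORing both sides with P gives pad = P ⊕ enc.
byte 0: f9 ^ c3 = 3a
byte 1: b2 ^ cf = 7d
byte 2: 09 ^ ee = e7
byte 3: dd ^ 71 = ac
byte 4: cc ^ 7c = b0
byte 5: fc ^ 02 = fe
byte 6: b9 ^ d6 = 6f
byte 7: 8a ^ e5 = 6f
byte 8: 71 ^ a5 = d4
byte 9: 52 ^ 9c = ce
byte 10: 0e ^ d1 = df

3a7de7acb0fe6f6fd4cedf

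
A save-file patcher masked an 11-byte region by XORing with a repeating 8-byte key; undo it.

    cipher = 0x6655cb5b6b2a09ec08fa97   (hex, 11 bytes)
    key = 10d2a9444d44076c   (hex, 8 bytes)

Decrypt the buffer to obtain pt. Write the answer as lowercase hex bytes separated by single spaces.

76 87 62 1f 26 6e 0e 80 18 28 3e

The 8-byte key repeats, so the effective keystream is 10 d2 a9 44 4d 44 07 6c 10 d2 a9.
byte 0: 102 ⊕  16 = 118
byte 1:  85 ⊕ 210 = 135
byte 2: 203 ⊕ 169 =  98
byte 3:  91 ⊕  68 =  31
byte 4: 107 ⊕  77 =  38
byte 5:  42 ⊕  68 = 110
byte 6:   9 ⊕   7 =  14
byte 7: 236 ⊕ 108 = 128
byte 8:   8 ⊕  16 =  24
byte 9: 250 ⊕ 210 =  40
byte 10: 151 ⊕ 169 =  62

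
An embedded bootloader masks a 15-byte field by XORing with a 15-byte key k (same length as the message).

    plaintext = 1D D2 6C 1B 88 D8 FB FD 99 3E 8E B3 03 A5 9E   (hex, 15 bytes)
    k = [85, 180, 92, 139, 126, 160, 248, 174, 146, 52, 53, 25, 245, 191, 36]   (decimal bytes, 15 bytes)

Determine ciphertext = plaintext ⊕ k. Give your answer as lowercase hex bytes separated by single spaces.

byte 0: 00011101 xor 01010101 = 01001000
byte 1: 11010010 xor 10110100 = 01100110
byte 2: 01101100 xor 01011100 = 00110000
byte 3: 00011011 xor 10001011 = 10010000
byte 4: 10001000 xor 01111110 = 11110110
byte 5: 11011000 xor 10100000 = 01111000
byte 6: 11111011 xor 11111000 = 00000011
byte 7: 11111101 xor 10101110 = 01010011
byte 8: 10011001 xor 10010010 = 00001011
byte 9: 00111110 xor 00110100 = 00001010
byte 10: 10001110 xor 00110101 = 10111011
byte 11: 10110011 xor 00011001 = 10101010
byte 12: 00000011 xor 11110101 = 11110110
byte 13: 10100101 xor 10111111 = 00011010
byte 14: 10011110 xor 00100100 = 10111010

48 66 30 90 f6 78 03 53 0b 0a bb aa f6 1a ba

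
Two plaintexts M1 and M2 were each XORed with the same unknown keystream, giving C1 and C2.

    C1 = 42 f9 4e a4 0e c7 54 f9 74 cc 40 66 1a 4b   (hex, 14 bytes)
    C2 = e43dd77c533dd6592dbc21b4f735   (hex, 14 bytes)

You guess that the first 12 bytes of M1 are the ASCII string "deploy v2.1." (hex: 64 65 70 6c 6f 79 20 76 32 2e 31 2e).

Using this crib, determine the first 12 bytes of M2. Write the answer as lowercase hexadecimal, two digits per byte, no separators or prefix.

c2a1e9b43283a2d66b5e50fc

First, C1 ⊕ C2 = (M1 ⊕ K) ⊕ (M2 ⊕ K) = M1 ⊕ M2, so the key drops out. Then M2 = (M1 ⊕ M2) ⊕ M1 over the first 12 bytes.
byte 0: (42 xor e4) xor 64 = a6 xor 64 = c2
byte 1: (f9 xor 3d) xor 65 = c4 xor 65 = a1
byte 2: (4e xor d7) xor 70 = 99 xor 70 = e9
byte 3: (a4 xor 7c) xor 6c = d8 xor 6c = b4
byte 4: (0e xor 53) xor 6f = 5d xor 6f = 32
byte 5: (c7 xor 3d) xor 79 = fa xor 79 = 83
byte 6: (54 xor d6) xor 20 = 82 xor 20 = a2
byte 7: (f9 xor 59) xor 76 = a0 xor 76 = d6
byte 8: (74 xor 2d) xor 32 = 59 xor 32 = 6b
byte 9: (cc xor bc) xor 2e = 70 xor 2e = 5e
byte 10: (40 xor 21) xor 31 = 61 xor 31 = 50
byte 11: (66 xor b4) xor 2e = d2 xor 2e = fc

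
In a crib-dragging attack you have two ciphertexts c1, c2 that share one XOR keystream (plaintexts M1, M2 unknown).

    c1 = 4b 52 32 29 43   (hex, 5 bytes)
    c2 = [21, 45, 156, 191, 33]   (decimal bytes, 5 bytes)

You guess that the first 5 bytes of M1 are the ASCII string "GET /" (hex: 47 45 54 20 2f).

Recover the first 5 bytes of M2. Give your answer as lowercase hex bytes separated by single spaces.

First, c1 ⊕ c2 = (M1 ⊕ K) ⊕ (M2 ⊕ K) = M1 ⊕ M2, so the key drops out. Then M2 = (M1 ⊕ M2) ⊕ M1 over the first 5 bytes.
byte 0: (4b xor 15) xor 47 = 5e xor 47 = 19
byte 1: (52 xor 2d) xor 45 = 7f xor 45 = 3a
byte 2: (32 xor 9c) xor 54 = ae xor 54 = fa
byte 3: (29 xor bf) xor 20 = 96 xor 20 = b6
byte 4: (43 xor 21) xor 2f = 62 xor 2f = 4d

19 3a fa b6 4d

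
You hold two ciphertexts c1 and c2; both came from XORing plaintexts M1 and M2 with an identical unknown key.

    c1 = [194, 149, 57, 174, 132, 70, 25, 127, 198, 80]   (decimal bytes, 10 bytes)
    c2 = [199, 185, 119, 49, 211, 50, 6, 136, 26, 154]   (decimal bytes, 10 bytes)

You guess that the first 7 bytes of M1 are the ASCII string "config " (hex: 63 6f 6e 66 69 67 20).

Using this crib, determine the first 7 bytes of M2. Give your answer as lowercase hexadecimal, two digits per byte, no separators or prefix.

664320f93e133f

First, c1 ⊕ c2 = (M1 ⊕ K) ⊕ (M2 ⊕ K) = M1 ⊕ M2, so the key drops out. Then M2 = (M1 ⊕ M2) ⊕ M1 over the first 7 bytes.
byte 0: (c2 XOR c7) XOR 63 = 05 XOR 63 = 66
byte 1: (95 XOR b9) XOR 6f = 2c XOR 6f = 43
byte 2: (39 XOR 77) XOR 6e = 4e XOR 6e = 20
byte 3: (ae XOR 31) XOR 66 = 9f XOR 66 = f9
byte 4: (84 XOR d3) XOR 69 = 57 XOR 69 = 3e
byte 5: (46 XOR 32) XOR 67 = 74 XOR 67 = 13
byte 6: (19 XOR 06) XOR 20 = 1f XOR 20 = 3f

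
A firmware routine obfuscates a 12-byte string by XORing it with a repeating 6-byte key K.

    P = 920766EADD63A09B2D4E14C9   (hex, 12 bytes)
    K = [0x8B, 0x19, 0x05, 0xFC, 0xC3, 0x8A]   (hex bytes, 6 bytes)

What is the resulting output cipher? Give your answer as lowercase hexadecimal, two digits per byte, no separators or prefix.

The 6-byte key repeats, so the effective keystream is 8b 19 05 fc c3 8a 8b 19 05 fc c3 8a.
byte 0: 10010010 XOR 10001011 = 00011001
byte 1: 00000111 XOR 00011001 = 00011110
byte 2: 01100110 XOR 00000101 = 01100011
byte 3: 11101010 XOR 11111100 = 00010110
byte 4: 11011101 XOR 11000011 = 00011110
byte 5: 01100011 XOR 10001010 = 11101001
byte 6: 10100000 XOR 10001011 = 00101011
byte 7: 10011011 XOR 00011001 = 10000010
byte 8: 00101101 XOR 00000101 = 00101000
byte 9: 01001110 XOR 11111100 = 10110010
byte 10: 00010100 XOR 11000011 = 11010111
byte 11: 11001001 XOR 10001010 = 01000011

191e63161ee92b8228b2d743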